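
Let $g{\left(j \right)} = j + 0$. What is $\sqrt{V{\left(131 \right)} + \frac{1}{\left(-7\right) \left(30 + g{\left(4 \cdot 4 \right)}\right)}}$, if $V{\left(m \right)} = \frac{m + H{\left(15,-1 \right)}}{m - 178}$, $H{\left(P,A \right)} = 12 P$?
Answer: $\frac{i \sqrt{1516260326}}{15134} \approx 2.573 i$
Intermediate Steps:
$g{\left(j \right)} = j$
$V{\left(m \right)} = \frac{180 + m}{-178 + m}$ ($V{\left(m \right)} = \frac{m + 12 \cdot 15}{m - 178} = \frac{m + 180}{-178 + m} = \frac{180 + m}{-178 + m}$)
$\sqrt{V{\left(131 \right)} + \frac{1}{\left(-7\right) \left(30 + g{\left(4 \cdot 4 \right)}\right)}} = \sqrt{\frac{180 + 131}{-178 + 131} + \frac{1}{\left(-7\right) \left(30 + 4 \cdot 4\right)}} = \sqrt{\frac{1}{-47} \cdot 311 + \frac{1}{\left(-7\right) \left(30 + 16\right)}} = \sqrt{\left(- \frac{1}{47}\right) 311 + \frac{1}{\left(-7\right) 46}} = \sqrt{- \frac{311}{47} + \frac{1}{-322}} = \sqrt{- \frac{311}{47} - \frac{1}{322}} = \sqrt{- \frac{100189}{15134}} = \frac{i \sqrt{1516260326}}{15134}$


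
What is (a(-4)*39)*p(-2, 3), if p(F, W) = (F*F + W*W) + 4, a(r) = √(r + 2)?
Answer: 663*I*√2 ≈ 937.62*I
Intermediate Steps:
a(r) = √(2 + r)
p(F, W) = 4 + F² + W² (p(F, W) = (F² + W²) + 4 = 4 + F² + W²)
(a(-4)*39)*p(-2, 3) = (√(2 - 4)*39)*(4 + (-2)² + 3²) = (√(-2)*39)*(4 + 4 + 9) = ((I*√2)*39)*17 = (39*I*√2)*17 = 663*I*√2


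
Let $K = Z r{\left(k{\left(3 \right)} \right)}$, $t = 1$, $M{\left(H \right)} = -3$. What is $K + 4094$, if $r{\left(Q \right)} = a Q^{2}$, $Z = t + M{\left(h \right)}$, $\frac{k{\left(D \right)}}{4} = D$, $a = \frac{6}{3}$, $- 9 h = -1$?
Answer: $3518$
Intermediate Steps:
$h = \frac{1}{9}$ ($h = \left(- \frac{1}{9}\right) \left(-1\right) = \frac{1}{9} \approx 0.11111$)
$a = 2$ ($a = 6 \cdot \frac{1}{3} = 2$)
$k{\left(D \right)} = 4 D$
$Z = -2$ ($Z = 1 - 3 = -2$)
$r{\left(Q \right)} = 2 Q^{2}$
$K = -576$ ($K = - 2 \cdot 2 \left(4 \cdot 3\right)^{2} = - 2 \cdot 2 \cdot 12^{2} = - 2 \cdot 2 \cdot 144 = \left(-2\right) 288 = -576$)
$K + 4094 = -576 + 4094 = 3518$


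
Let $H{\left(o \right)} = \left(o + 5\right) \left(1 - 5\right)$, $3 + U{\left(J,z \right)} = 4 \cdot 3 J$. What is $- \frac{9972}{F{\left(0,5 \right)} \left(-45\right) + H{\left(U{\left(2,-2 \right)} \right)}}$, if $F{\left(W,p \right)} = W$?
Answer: $\frac{2493}{26} \approx 95.885$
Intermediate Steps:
$U{\left(J,z \right)} = -3 + 12 J$ ($U{\left(J,z \right)} = -3 + 4 \cdot 3 J = -3 + 12 J$)
$H{\left(o \right)} = -20 - 4 o$ ($H{\left(o \right)} = \left(5 + o\right) \left(-4\right) = -20 - 4 o$)
$- \frac{9972}{F{\left(0,5 \right)} \left(-45\right) + H{\left(U{\left(2,-2 \right)} \right)}} = - \frac{9972}{0 \left(-45\right) - \left(20 + 4 \left(-3 + 12 \cdot 2\right)\right)} = - \frac{9972}{0 - \left(20 + 4 \left(-3 + 24\right)\right)} = - \frac{9972}{0 - 104} = - \frac{9972}{-104} = \left(-9972\right) \left(- \frac{1}{104}\right) = \frac{2493}{26}$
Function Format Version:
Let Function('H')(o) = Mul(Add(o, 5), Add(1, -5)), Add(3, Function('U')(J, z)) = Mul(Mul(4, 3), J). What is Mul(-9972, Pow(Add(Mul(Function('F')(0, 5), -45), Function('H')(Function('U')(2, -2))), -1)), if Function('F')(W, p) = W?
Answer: Rational(2493, 26) ≈ 95.885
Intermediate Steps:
Function('U')(J, z) = Add(-3, Mul(12, J)) (Function('U')(J, z) = Add(-3, Mul(Mul(4, 3), J)) = Add(-3, Mul(12, J)))
Function('H')(o) = Add(-20, Mul(-4, o)) (Function('H')(o) = Mul(Add(5, o), -4) = Add(-20, Mul(-4, o)))
Mul(-9972, Pow(Add(Mul(Function('F')(0, 5), -45), Function('H')(Function('U')(2, -2))), -1)) = Mul(-9972, Pow(Add(Mul(0, -45), Add(-20, Mul(-4, Add(-3, Mul(12, 2))))), -1)) = Mul(-9972, Pow(Add(0, Add(-20, Mul(-4, Add(-3, 24)))), -1)) = Mul(-9972, Pow(Add(0, Add(-20, Mul(-4, 21))), -1)) = Mul(-9972, Pow(Add(0, Add(-20, -84)), -1)) = Mul(-9972, Pow(Add(0, -104), -1)) = Mul(-9972, Pow(-104, -1)) = Mul(-9972, Rational(-1, 104)) = Rational(2493, 26)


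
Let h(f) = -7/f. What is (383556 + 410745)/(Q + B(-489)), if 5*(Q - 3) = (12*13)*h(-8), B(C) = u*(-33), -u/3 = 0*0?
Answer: 2647670/101 ≈ 26215.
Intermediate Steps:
u = 0 (u = -0*0 = -3*0 = 0)
B(C) = 0 (B(C) = 0*(-33) = 0)
Q = 303/10 (Q = 3 + ((12*13)*(-7/(-8)))/5 = 3 + (156*(-7*(-⅛)))/5 = 3 + (156*(7/8))/5 = 3 + (⅕)*(273/2) = 3 + 273/10 = 303/10 ≈ 30.300)
(383556 + 410745)/(Q + B(-489)) = (383556 + 410745)/(303/10 + 0) = 794301/(303/10) = 794301*(10/303) = 2647670/101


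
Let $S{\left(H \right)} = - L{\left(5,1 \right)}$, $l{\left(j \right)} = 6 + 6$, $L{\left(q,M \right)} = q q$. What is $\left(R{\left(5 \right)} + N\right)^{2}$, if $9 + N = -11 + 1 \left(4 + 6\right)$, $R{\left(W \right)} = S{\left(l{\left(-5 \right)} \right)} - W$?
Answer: $1600$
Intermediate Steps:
$L{\left(q,M \right)} = q^{2}$
$l{\left(j \right)} = 12$
$S{\left(H \right)} = -25$ ($S{\left(H \right)} = - 5^{2} = \left(-1\right) 25 = -25$)
$R{\left(W \right)} = -25 - W$
$N = -10$ ($N = -9 - \left(11 - \left(4 + 6\right)\right) = -9 + \left(-11 + 1 \cdot 10\right) = -9 + \left(-11 + 10\right) = -9 - 1 = -10$)
$\left(R{\left(5 \right)} + N\right)^{2} = \left(\left(-25 - 5\right) - 10\right)^{2} = \left(-30 - 10\right)^{2} = \left(-40\right)^{2} = 1600$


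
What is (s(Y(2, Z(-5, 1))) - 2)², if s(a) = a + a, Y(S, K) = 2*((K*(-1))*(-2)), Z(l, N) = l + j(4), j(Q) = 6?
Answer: 36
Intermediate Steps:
Z(l, N) = 6 + l (Z(l, N) = l + 6 = 6 + l)
Y(S, K) = 4*K (Y(S, K) = 2*(-K*(-2)) = 2*(2*K) = 4*K)
s(a) = 2*a
(s(Y(2, Z(-5, 1))) - 2)² = (2*(4*(6 - 5)) - 2)² = (2*(4*1) - 2)² = (2*4 - 2)² = (8 - 2)² = 6² = 36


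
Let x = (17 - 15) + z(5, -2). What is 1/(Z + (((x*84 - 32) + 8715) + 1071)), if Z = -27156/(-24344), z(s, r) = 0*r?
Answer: 6086/60392081 ≈ 0.00010077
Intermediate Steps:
z(s, r) = 0
x = 2 (x = (17 - 15) + 0 = 2 + 0 = 2)
Z = 6789/6086 (Z = -27156*(-1/24344) = 6789/6086 ≈ 1.1155)
1/(Z + (((x*84 - 32) + 8715) + 1071)) = 1/(6789/6086 + (((2*84 - 32) + 8715) + 1071)) = 1/(6789/6086 + (((168 - 32) + 8715) + 1071)) = 1/(6789/6086 + ((136 + 8715) + 1071)) = 1/(6789/6086 + (8851 + 1071)) = 1/(6789/6086 + 9922) = 1/(60392081/6086) = 6086/60392081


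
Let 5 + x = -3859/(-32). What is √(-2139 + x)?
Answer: I*√129498/8 ≈ 44.982*I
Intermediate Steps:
x = 3699/32 (x = -5 - 3859/(-32) = -5 - 3859*(-1/32) = -5 + 3859/32 = 3699/32 ≈ 115.59)
√(-2139 + x) = √(-2139 + 3699/32) = √(-64749/32) = I*√129498/8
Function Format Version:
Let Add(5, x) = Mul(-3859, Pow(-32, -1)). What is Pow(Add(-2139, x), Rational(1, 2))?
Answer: Mul(Rational(1, 8), I, Pow(129498, Rational(1, 2))) ≈ Mul(44.982, I)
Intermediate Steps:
x = Rational(3699, 32) (x = Add(-5, Mul(-3859, Pow(-32, -1))) = Add(-5, Mul(-3859, Rational(-1, 32))) = Add(-5, Rational(3859, 32)) = Rational(3699, 32) ≈ 115.59)
Pow(Add(-2139, x), Rational(1, 2)) = Pow(Add(-2139, Rational(3699, 32)), Rational(1, 2)) = Pow(Rational(-64749, 32), Rational(1, 2)) = Mul(Rational(1, 8), I, Pow(129498, Rational(1, 2)))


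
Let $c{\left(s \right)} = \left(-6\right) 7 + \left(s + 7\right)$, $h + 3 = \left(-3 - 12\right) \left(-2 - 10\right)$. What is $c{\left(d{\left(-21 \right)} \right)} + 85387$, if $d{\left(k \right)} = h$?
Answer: $85529$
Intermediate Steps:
$h = 177$ ($h = -3 + \left(-3 - 12\right) \left(-2 - 10\right) = -3 - -180 = -3 + 180 = 177$)
$d{\left(k \right)} = 177$
$c{\left(s \right)} = -35 + s$ ($c{\left(s \right)} = -42 + \left(7 + s\right) = -35 + s$)
$c{\left(d{\left(-21 \right)} \right)} + 85387 = \left(-35 + 177\right) + 85387 = 142 + 85387 = 85529$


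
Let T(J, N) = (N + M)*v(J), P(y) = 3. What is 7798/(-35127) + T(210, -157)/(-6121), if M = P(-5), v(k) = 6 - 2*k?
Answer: -2287288570/215012367 ≈ -10.638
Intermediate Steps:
M = 3
T(J, N) = (3 + N)*(6 - 2*J) (T(J, N) = (N + 3)*(6 - 2*J) = (3 + N)*(6 - 2*J))
7798/(-35127) + T(210, -157)/(-6121) = 7798/(-35127) - 2*(-3 + 210)*(3 - 157)/(-6121) = 7798*(-1/35127) - 2*207*(-154)*(-1/6121) = -7798/35127 + 63756*(-1/6121) = -7798/35127 - 63756/6121 = -2287288570/215012367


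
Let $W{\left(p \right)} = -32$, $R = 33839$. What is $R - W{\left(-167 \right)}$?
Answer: $33871$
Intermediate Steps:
$R - W{\left(-167 \right)} = 33839 - -32 = 33839 + 32 = 33871$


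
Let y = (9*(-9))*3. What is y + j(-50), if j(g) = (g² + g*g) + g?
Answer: 4707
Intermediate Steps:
j(g) = g + 2*g² (j(g) = (g² + g²) + g = 2*g² + g = g + 2*g²)
y = -243 (y = -81*3 = -243)
y + j(-50) = -243 - 50*(1 + 2*(-50)) = -243 - 50*(1 - 100) = -243 - 50*(-99) = -243 + 4950 = 4707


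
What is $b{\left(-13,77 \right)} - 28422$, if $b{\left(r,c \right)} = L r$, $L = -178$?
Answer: $-26108$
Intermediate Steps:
$b{\left(r,c \right)} = - 178 r$
$b{\left(-13,77 \right)} - 28422 = \left(-178\right) \left(-13\right) - 28422 = 2314 - 28422 = -26108$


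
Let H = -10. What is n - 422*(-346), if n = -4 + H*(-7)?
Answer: 146078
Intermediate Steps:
n = 66 (n = -4 - 10*(-7) = -4 + 70 = 66)
n - 422*(-346) = 66 - 422*(-346) = 66 + 146012 = 146078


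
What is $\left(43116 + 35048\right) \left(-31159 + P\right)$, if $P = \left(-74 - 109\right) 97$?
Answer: $-3823001240$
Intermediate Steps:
$P = -17751$ ($P = \left(-183\right) 97 = -17751$)
$\left(43116 + 35048\right) \left(-31159 + P\right) = \left(43116 + 35048\right) \left(-31159 - 17751\right) = 78164 \left(-48910\right) = -3823001240$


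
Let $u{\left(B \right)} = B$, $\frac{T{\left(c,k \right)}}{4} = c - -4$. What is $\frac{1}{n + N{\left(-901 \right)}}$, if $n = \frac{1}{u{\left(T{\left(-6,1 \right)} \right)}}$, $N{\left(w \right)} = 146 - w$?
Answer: $\frac{8}{8375} \approx 0.00095522$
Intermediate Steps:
$T{\left(c,k \right)} = 16 + 4 c$ ($T{\left(c,k \right)} = 4 \left(c - -4\right) = 4 \left(c + 4\right) = 4 \left(4 + c\right) = 16 + 4 c$)
$n = - \frac{1}{8}$ ($n = \frac{1}{16 + 4 \left(-6\right)} = \frac{1}{16 - 24} = \frac{1}{-8} = - \frac{1}{8} \approx -0.125$)
$\frac{1}{n + N{\left(-901 \right)}} = \frac{1}{- \frac{1}{8} + \left(146 - -901\right)} = \frac{1}{- \frac{1}{8} + \left(146 + 901\right)} = \frac{1}{- \frac{1}{8} + 1047} = \frac{1}{\frac{8375}{8}} = \frac{8}{8375}$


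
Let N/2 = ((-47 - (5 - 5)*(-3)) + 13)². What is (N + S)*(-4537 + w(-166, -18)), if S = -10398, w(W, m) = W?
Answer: 38028458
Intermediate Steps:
N = 2312 (N = 2*((-47 - (5 - 5)*(-3)) + 13)² = 2*((-47 - 0*(-3)) + 13)² = 2*((-47 - 1*0) + 13)² = 2*((-47 + 0) + 13)² = 2*(-47 + 13)² = 2*(-34)² = 2*1156 = 2312)
(N + S)*(-4537 + w(-166, -18)) = (2312 - 10398)*(-4537 - 166) = -8086*(-4703) = 38028458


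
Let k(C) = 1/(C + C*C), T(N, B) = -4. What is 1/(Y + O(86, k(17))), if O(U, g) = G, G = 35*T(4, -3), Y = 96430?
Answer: 1/96290 ≈ 1.0385e-5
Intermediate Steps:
G = -140 (G = 35*(-4) = -140)
k(C) = 1/(C + C²)
O(U, g) = -140
1/(Y + O(86, k(17))) = 1/(96430 - 140) = 1/96290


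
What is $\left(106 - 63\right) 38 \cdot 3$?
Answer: $4902$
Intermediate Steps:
$\left(106 - 63\right) 38 \cdot 3 = 43 \cdot 114 = 4902$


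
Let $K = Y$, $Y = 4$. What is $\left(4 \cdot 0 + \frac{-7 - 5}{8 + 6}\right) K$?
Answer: $- \frac{24}{7} \approx -3.4286$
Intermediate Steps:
$K = 4$
$\left(4 \cdot 0 + \frac{-7 - 5}{8 + 6}\right) K = \left(4 \cdot 0 + \frac{-7 - 5}{8 + 6}\right) 4 = \left(0 - \frac{12}{14}\right) 4 = \left(0 - \frac{6}{7}\right) 4 = \left(- \frac{6}{7}\right) 4 = - \frac{24}{7}$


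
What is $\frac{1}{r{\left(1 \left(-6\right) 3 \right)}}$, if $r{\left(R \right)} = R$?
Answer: $- \frac{1}{18} \approx -0.055556$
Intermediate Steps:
$\frac{1}{r{\left(1 \left(-6\right) 3 \right)}} = \frac{1}{1 \left(-6\right) 3} = \frac{1}{\left(-6\right) 3} = \frac{1}{-18} = - \frac{1}{18}$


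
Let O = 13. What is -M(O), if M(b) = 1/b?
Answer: -1/13 ≈ -0.076923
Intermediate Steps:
-M(O) = -1/13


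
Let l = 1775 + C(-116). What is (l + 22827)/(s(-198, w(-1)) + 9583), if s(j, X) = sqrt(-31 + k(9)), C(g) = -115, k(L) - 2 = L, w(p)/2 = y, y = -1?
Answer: 234658921/91833909 - 48974*I*sqrt(5)/91833909 ≈ 2.5553 - 0.0011925*I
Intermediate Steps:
w(p) = -2 (w(p) = 2*(-1) = -2)
k(L) = 2 + L
s(j, X) = 2*I*sqrt(5) (s(j, X) = sqrt(-31 + (2 + 9)) = sqrt(-31 + 11) = sqrt(-20) = 2*I*sqrt(5))
l = 1660 (l = 1775 - 115 = 1660)
(l + 22827)/(s(-198, w(-1)) + 9583) = (1660 + 22827)/(2*I*sqrt(5) + 9583) = 24487/(9583 + 2*I*sqrt(5))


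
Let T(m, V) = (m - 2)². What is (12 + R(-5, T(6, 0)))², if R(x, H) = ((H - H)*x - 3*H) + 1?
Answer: 1225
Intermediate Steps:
T(m, V) = (-2 + m)²
R(x, H) = 1 - 3*H (R(x, H) = (0*x - 3*H) + 1 = (0 - 3*H) + 1 = -3*H + 1 = 1 - 3*H)
(12 + R(-5, T(6, 0)))² = (12 + (1 - 3*(-2 + 6)²))² = (12 + (1 - 3*4²))² = (12 + (1 - 3*16))² = (12 + (1 - 48))² = (12 - 47)² = (-35)² = 1225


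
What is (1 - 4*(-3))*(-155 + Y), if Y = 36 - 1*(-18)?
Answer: -1313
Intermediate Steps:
Y = 54 (Y = 36 + 18 = 54)
(1 - 4*(-3))*(-155 + Y) = (1 - 4*(-3))*(-155 + 54) = (1 + 12)*(-101) = 13*(-101) = -1313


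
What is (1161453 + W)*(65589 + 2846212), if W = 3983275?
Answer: 14980424135128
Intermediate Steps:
(1161453 + W)*(65589 + 2846212) = (1161453 + 3983275)*(65589 + 2846212) = 5144728*2911801 = 14980424135128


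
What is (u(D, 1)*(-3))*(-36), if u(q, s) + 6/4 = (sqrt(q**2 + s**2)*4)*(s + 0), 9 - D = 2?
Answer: -162 + 2160*sqrt(2) ≈ 2892.7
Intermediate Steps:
D = 7 (D = 9 - 1*2 = 9 - 2 = 7)
u(q, s) = -3/2 + 4*s*sqrt(q**2 + s**2) (u(q, s) = -3/2 + (sqrt(q**2 + s**2)*4)*(s + 0) = -3/2 + (4*sqrt(q**2 + s**2))*s = -3/2 + 4*s*sqrt(q**2 + s**2))
(u(D, 1)*(-3))*(-36) = ((-3/2 + 4*1*sqrt(7**2 + 1**2))*(-3))*(-36) = ((-3/2 + 4*1*sqrt(49 + 1))*(-3))*(-36) = ((-3/2 + 4*1*sqrt(50))*(-3))*(-36) = ((-3/2 + 4*1*(5*sqrt(2)))*(-3))*(-36) = ((-3/2 + 20*sqrt(2))*(-3))*(-36) = (9/2 - 60*sqrt(2))*(-36) = -162 + 2160*sqrt(2)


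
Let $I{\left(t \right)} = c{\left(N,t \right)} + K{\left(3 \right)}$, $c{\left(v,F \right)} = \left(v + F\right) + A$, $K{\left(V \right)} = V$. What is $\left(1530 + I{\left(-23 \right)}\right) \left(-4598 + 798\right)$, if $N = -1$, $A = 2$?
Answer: $-5741800$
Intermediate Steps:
$c{\left(v,F \right)} = 2 + F + v$ ($c{\left(v,F \right)} = \left(v + F\right) + 2 = \left(F + v\right) + 2 = 2 + F + v$)
$I{\left(t \right)} = 4 + t$ ($I{\left(t \right)} = \left(2 + t - 1\right) + 3 = \left(1 + t\right) + 3 = 4 + t$)
$\left(1530 + I{\left(-23 \right)}\right) \left(-4598 + 798\right) = \left(1530 + \left(4 - 23\right)\right) \left(-4598 + 798\right) = \left(1530 - 19\right) \left(-3800\right) = 1511 \left(-3800\right) = -5741800$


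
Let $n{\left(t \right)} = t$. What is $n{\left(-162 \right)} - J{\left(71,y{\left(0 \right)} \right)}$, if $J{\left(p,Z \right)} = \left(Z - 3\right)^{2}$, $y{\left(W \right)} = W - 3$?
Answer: $-198$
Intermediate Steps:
$y{\left(W \right)} = -3 + W$ ($y{\left(W \right)} = W - 3 = -3 + W$)
$J{\left(p,Z \right)} = \left(-3 + Z\right)^{2}$
$n{\left(-162 \right)} - J{\left(71,y{\left(0 \right)} \right)} = -162 - \left(-3 + \left(-3 + 0\right)\right)^{2} = -162 - \left(-3 - 3\right)^{2} = -162 - \left(-6\right)^{2} = -162 - 36 = -198$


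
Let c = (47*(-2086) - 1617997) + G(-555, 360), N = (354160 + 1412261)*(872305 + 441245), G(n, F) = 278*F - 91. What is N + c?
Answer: 2320280688500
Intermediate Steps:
G(n, F) = -91 + 278*F
N = 2320282304550 (N = 1766421*1313550 = 2320282304550)
c = -1616050 (c = (47*(-2086) - 1617997) + (-91 + 278*360) = (-98042 - 1617997) + (-91 + 100080) = -1716039 + 99989 = -1616050)
N + c = 2320282304550 - 1616050 = 2320280688500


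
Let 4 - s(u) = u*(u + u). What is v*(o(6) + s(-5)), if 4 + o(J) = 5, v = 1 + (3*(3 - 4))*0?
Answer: -45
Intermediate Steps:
s(u) = 4 - 2*u² (s(u) = 4 - u*(u + u) = 4 - u*2*u = 4 - 2*u²)
v = 1 (v = 1 + (3*(-1))*0 = 1 - 3*0 = 1 + 0 = 1)
o(J) = 1 (o(J) = -4 + 5 = 1)
v*(o(6) + s(-5)) = 1*(1 + (4 - 2*(-5)²)) = 1*(1 + (4 - 2*25)) = 1*(1 + (4 - 50)) = 1*(1 - 46) = 1*(-45) = -45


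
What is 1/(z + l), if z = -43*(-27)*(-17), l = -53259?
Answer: -1/72996 ≈ -1.3699e-5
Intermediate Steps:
z = -19737 (z = 1161*(-17) = -19737)
1/(z + l) = 1/(-19737 - 53259) = 1/(-72996) = -1/72996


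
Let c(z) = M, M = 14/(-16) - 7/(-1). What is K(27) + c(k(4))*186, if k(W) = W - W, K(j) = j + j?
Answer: 4773/4 ≈ 1193.3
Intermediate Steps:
K(j) = 2*j
k(W) = 0
M = 49/8 (M = 14*(-1/16) - 7*(-1) = -7/8 + 7 = 49/8 ≈ 6.1250)
c(z) = 49/8
K(27) + c(k(4))*186 = 2*27 + (49/8)*186 = 54 + 4557/4 = 4773/4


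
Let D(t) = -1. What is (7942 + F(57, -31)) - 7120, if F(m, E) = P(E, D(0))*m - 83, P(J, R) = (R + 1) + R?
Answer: 682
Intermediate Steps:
P(J, R) = 1 + 2*R (P(J, R) = (1 + R) + R = 1 + 2*R)
F(m, E) = -83 - m (F(m, E) = (1 + 2*(-1))*m - 83 = (1 - 2)*m - 83 = -m - 83 = -83 - m)
(7942 + F(57, -31)) - 7120 = (7942 + (-83 - 1*57)) - 7120 = (7942 + (-83 - 57)) - 7120 = (7942 - 140) - 7120 = 7802 - 7120 = 682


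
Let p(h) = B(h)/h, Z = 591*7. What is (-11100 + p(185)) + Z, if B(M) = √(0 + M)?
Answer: -6963 + √185/185 ≈ -6962.9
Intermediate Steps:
Z = 4137
B(M) = √M
p(h) = h^(-½) (p(h) = √h/h = h^(-½))
(-11100 + p(185)) + Z = (-11100 + 185^(-½)) + 4137 = (-11100 + √185/185) + 4137 = -6963 + √185/185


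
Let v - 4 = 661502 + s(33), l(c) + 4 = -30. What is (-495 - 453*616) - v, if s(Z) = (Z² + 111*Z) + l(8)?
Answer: -945767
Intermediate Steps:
l(c) = -34 (l(c) = -4 - 30 = -34)
s(Z) = -34 + Z² + 111*Z (s(Z) = (Z² + 111*Z) - 34 = -34 + Z² + 111*Z)
v = 666224 (v = 4 + (661502 + (-34 + 33² + 111*33)) = 4 + (661502 + (-34 + 1089 + 3663)) = 4 + (661502 + 4718) = 4 + 666220 = 666224)
(-495 - 453*616) - v = (-495 - 453*616) - 1*666224 = (-495 - 279048) - 666224 = -279543 - 666224 = -945767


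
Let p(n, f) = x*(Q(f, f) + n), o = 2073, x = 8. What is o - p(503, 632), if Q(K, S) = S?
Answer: -7007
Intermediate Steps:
p(n, f) = 8*f + 8*n (p(n, f) = 8*(f + n) = 8*f + 8*n)
o - p(503, 632) = 2073 - (8*632 + 8*503) = 2073 - (5056 + 4024) = 2073 - 1*9080 = 2073 - 9080 = -7007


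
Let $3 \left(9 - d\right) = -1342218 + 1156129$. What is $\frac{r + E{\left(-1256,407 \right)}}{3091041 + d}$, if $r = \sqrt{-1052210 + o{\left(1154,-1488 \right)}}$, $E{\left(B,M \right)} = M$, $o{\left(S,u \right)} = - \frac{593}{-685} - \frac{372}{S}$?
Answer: $\frac{1221}{9459239} + \frac{9 i \sqrt{18263855419460695}}{3738716918555} \approx 0.00012908 + 0.00032532 i$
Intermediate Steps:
$o{\left(S,u \right)} = \frac{593}{685} - \frac{372}{S}$ ($o{\left(S,u \right)} = \left(-593\right) \left(- \frac{1}{685}\right) - \frac{372}{S} = \frac{593}{685} - \frac{372}{S}$)
$d = \frac{186116}{3}$ ($d = 9 - \frac{-1342218 + 1156129}{3} = 9 - - \frac{186089}{3} = 9 + \frac{186089}{3} = \frac{186116}{3} \approx 62039.0$)
$r = \frac{3 i \sqrt{18263855419460695}}{395245}$ ($r = \sqrt{-1052210 + \left(\frac{593}{685} - \frac{372}{1154}\right)} = \sqrt{-1052210 + \left(\frac{593}{685} - \frac{186}{577}\right)} = \sqrt{-1052210 + \frac{214751}{395245}} = \sqrt{- \frac{415880526699}{395245}} = \frac{3 i \sqrt{18263855419460695}}{395245} \approx 1025.8 i$)
$\frac{r + E{\left(-1256,407 \right)}}{3091041 + d} = \frac{\frac{3 i \sqrt{18263855419460695}}{395245} + 407}{3091041 + \frac{186116}{3}} = \frac{407 + \frac{3 i \sqrt{18263855419460695}}{395245}}{\frac{9459239}{3}} = \left(407 + \frac{3 i \sqrt{18263855419460695}}{395245}\right) \frac{3}{9459239} = \frac{1221}{9459239} + \frac{9 i \sqrt{18263855419460695}}{3738716918555}$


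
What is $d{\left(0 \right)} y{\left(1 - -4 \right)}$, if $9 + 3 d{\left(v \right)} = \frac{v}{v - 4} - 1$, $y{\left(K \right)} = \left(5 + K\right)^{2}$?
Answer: $- \frac{1000}{3} \approx -333.33$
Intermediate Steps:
$d{\left(v \right)} = - \frac{10}{3} + \frac{v}{3 \left(-4 + v\right)}$ ($d{\left(v \right)} = -3 + \frac{\frac{v}{v - 4} - 1}{3} = -3 + \frac{\frac{v}{-4 + v} - 1}{3} = -3 + \frac{-1 + \frac{v}{-4 + v}}{3} = -3 + \left(- \frac{1}{3} + \frac{v}{3 \left(-4 + v\right)}\right) = - \frac{10}{3} + \frac{v}{3 \left(-4 + v\right)}$)
$d{\left(0 \right)} y{\left(1 - -4 \right)} = \frac{40 - 0}{3 \left(-4 + 0\right)} \left(5 + \left(1 - -4\right)\right)^{2} = \frac{40 + 0}{3 \left(-4\right)} \left(5 + \left(1 + 4\right)\right)^{2} = \frac{1}{3} \left(- \frac{1}{4}\right) 40 \left(5 + 5\right)^{2} = - \frac{10 \cdot 10^{2}}{3} = \left(- \frac{10}{3}\right) 100 = - \frac{1000}{3}$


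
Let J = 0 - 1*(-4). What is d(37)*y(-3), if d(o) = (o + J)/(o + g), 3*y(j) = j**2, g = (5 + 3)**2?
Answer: 123/101 ≈ 1.2178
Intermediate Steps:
g = 64 (g = 8**2 = 64)
J = 4 (J = 0 + 4 = 4)
y(j) = j**2/3
d(o) = (4 + o)/(64 + o) (d(o) = (o + 4)/(o + 64) = (4 + o)/(64 + o))
d(37)*y(-3) = ((4 + 37)/(64 + 37))*((1/3)*(-3)**2) = (41/101)*((1/3)*9) = ((1/101)*41)*3 = (41/101)*3 = 123/101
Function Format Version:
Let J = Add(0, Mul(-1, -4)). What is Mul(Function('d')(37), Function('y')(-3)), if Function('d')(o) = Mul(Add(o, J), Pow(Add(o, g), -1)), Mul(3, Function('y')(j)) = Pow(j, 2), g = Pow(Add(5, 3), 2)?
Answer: Rational(123, 101) ≈ 1.2178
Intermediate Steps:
g = 64 (g = Pow(8, 2) = 64)
J = 4 (J = Add(0, 4) = 4)
Function('y')(j) = Mul(Rational(1, 3), Pow(j, 2))
Function('d')(o) = Mul(Pow(Add(64, o), -1), Add(4, o)) (Function('d')(o) = Mul(Add(o, 4), Pow(Add(o, 64), -1)) = Mul(Add(4, o), Pow(Add(64, o), -1)) = Mul(Pow(Add(64, o), -1), Add(4, o)))
Mul(Function('d')(37), Function('y')(-3)) = Mul(Mul(Pow(Add(64, 37), -1), Add(4, 37)), Mul(Rational(1, 3), Pow(-3, 2))) = Mul(Mul(Pow(101, -1), 41), Mul(Rational(1, 3), 9)) = Mul(Mul(Rational(1, 101), 41), 3) = Mul(Rational(41, 101), 3) = Rational(123, 101)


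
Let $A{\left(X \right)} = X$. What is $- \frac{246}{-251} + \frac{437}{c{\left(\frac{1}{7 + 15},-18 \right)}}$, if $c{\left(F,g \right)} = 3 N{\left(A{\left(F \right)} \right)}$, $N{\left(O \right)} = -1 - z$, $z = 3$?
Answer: $- \frac{106735}{3012} \approx -35.437$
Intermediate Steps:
$N{\left(O \right)} = -4$ ($N{\left(O \right)} = -1 - 3 = -4$)
$c{\left(F,g \right)} = -12$ ($c{\left(F,g \right)} = 3 \left(-4\right) = -12$)
$- \frac{246}{-251} + \frac{437}{c{\left(\frac{1}{7 + 15},-18 \right)}} = - \frac{246}{-251} + \frac{437}{-12} = \left(-246\right) \left(- \frac{1}{251}\right) + 437 \left(- \frac{1}{12}\right) = \frac{246}{251} - \frac{437}{12} = - \frac{106735}{3012}$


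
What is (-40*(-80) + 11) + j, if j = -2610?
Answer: 601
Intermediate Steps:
(-40*(-80) + 11) + j = (-40*(-80) + 11) - 2610 = (3200 + 11) - 2610 = 3211 - 2610 = 601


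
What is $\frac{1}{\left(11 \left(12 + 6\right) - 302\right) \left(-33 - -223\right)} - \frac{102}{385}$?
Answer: $- \frac{403181}{1521520} \approx -0.26499$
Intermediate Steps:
$\frac{1}{\left(11 \left(12 + 6\right) - 302\right) \left(-33 - -223\right)} - \frac{102}{385} = \frac{1}{\left(11 \cdot 18 - 302\right) \left(-33 + 223\right)} - \frac{102}{385} = \frac{1}{\left(198 - 302\right) 190} - \frac{102}{385} = \frac{1}{-104} \cdot \frac{1}{190} - \frac{102}{385} = \left(- \frac{1}{104}\right) \frac{1}{190} - \frac{102}{385} = - \frac{1}{19760} - \frac{102}{385} = - \frac{403181}{1521520}$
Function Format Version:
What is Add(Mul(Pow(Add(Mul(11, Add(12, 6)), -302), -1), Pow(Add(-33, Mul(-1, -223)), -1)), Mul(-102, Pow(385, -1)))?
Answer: Rational(-403181, 1521520) ≈ -0.26499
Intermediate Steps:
Add(Mul(Pow(Add(Mul(11, Add(12, 6)), -302), -1), Pow(Add(-33, Mul(-1, -223)), -1)), Mul(-102, Pow(385, -1))) = Add(Mul(Pow(Add(Mul(11, 18), -302), -1), Pow(Add(-33, 223), -1)), Mul(-102, Rational(1, 385))) = Add(Mul(Pow(Add(198, -302), -1), Pow(190, -1)), Rational(-102, 385)) = Add(Mul(Pow(-104, -1), Rational(1, 190)), Rational(-102, 385)) = Add(Mul(Rational(-1, 104), Rational(1, 190)), Rational(-102, 385)) = Add(Rational(-1, 19760), Rational(-102, 385)) = Rational(-403181, 1521520)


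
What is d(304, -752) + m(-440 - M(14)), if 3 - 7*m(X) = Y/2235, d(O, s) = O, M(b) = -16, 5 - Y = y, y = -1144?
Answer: 1587212/5215 ≈ 304.35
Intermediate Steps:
Y = 1149 (Y = 5 - 1*(-1144) = 5 + 1144 = 1149)
m(X) = 1852/5215 (m(X) = 3/7 - 1149/(7*2235) = 3/7 - ⅐*383/745 = 3/7 - 383/5215 = 1852/5215)
d(304, -752) + m(-440 - M(14)) = 304 + 1852/5215 = 1587212/5215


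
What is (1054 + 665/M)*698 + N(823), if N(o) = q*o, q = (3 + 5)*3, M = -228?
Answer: 4520449/6 ≈ 7.5341e+5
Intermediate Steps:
q = 24 (q = 8*3 = 24)
N(o) = 24*o
(1054 + 665/M)*698 + N(823) = (1054 + 665/(-228))*698 + 24*823 = (1054 + 665*(-1/228))*698 + 19752 = (1054 - 35/12)*698 + 19752 = (12613/12)*698 + 19752 = 4401937/6 + 19752 = 4520449/6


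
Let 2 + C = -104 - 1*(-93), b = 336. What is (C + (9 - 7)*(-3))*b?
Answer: -6384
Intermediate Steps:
C = -13 (C = -2 + (-104 - 1*(-93)) = -2 + (-104 + 93) = -2 - 11 = -13)
(C + (9 - 7)*(-3))*b = (-13 + (9 - 7)*(-3))*336 = (-13 + 2*(-3))*336 = (-13 - 6)*336 = -19*336 = -6384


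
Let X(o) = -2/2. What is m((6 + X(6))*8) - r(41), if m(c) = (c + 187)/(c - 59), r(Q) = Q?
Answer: -1006/19 ≈ -52.947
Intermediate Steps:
X(o) = -1 (X(o) = -2*1/2 = -1)
m(c) = (187 + c)/(-59 + c)
m((6 + X(6))*8) - r(41) = (187 + (6 - 1)*8)/(-59 + (6 - 1)*8) - 1*41 = (187 + 5*8)/(-59 + 5*8) - 41 = (187 + 40)/(-59 + 40) - 41 = 227/(-19) - 41 = -1/19*227 - 41 = -227/19 - 41 = -1006/19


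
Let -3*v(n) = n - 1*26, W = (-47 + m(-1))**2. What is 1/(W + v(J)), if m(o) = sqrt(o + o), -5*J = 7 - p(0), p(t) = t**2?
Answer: 15*I/(2*(705*sqrt(2) + 16621*I)) ≈ 0.00044962 + 2.6971e-5*I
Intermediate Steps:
J = -7/5 (J = -(7 - 1*0**2)/5 = -(7 - 1*0)/5 = -(7 + 0)/5 = -1/5*7 = -7/5 ≈ -1.4000)
m(o) = sqrt(2)*sqrt(o) (m(o) = sqrt(2*o) = sqrt(2)*sqrt(o))
W = (-47 + I*sqrt(2))**2 (W = (-47 + sqrt(2)*sqrt(-1))**2 = (-47 + sqrt(2)*I)**2 = (-47 + I*sqrt(2))**2 ≈ 2207.0 - 132.94*I)
v(n) = 26/3 - n/3 (v(n) = -(n - 1*26)/3 = -(n - 26)/3 = -(-26 + n)/3 = 26/3 - n/3)
1/(W + v(J)) = 1/((47 - I*sqrt(2))**2 + (26/3 - 1/3*(-7/5))) = 1/((47 - I*sqrt(2))**2 + (26/3 + 7/15)) = 1/((47 - I*sqrt(2))**2 + 137/15) = 1/(137/15 + (47 - I*sqrt(2))**2)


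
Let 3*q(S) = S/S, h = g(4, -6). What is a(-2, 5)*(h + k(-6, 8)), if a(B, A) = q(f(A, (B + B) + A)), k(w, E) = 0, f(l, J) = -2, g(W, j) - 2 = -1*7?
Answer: -5/3 ≈ -1.6667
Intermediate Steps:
g(W, j) = -5 (g(W, j) = 2 - 1*7 = 2 - 7 = -5)
h = -5
q(S) = 1/3 (q(S) = (S/S)/3 = (1/3)*1 = 1/3)
a(B, A) = 1/3
a(-2, 5)*(h + k(-6, 8)) = (-5 + 0)/3 = (1/3)*(-5) = -5/3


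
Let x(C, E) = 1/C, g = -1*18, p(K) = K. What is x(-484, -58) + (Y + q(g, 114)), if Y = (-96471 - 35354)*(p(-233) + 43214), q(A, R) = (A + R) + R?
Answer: -2742329535661/484 ≈ -5.6660e+9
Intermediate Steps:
g = -18
q(A, R) = A + 2*R
Y = -5665970325 (Y = (-96471 - 35354)*(-233 + 43214) = -131825*42981 = -5665970325)
x(-484, -58) + (Y + q(g, 114)) = 1/(-484) + (-5665970325 + (-18 + 2*114)) = -1/484 + (-5665970325 + (-18 + 228)) = -1/484 + (-5665970325 + 210) = -1/484 - 5665970115 = -2742329535661/484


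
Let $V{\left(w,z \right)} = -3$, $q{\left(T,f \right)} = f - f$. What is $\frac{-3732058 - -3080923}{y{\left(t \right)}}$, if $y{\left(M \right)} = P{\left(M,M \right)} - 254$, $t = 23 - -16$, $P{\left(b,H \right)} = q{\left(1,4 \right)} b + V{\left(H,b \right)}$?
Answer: $\frac{651135}{257} \approx 2533.6$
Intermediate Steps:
$q{\left(T,f \right)} = 0$
$P{\left(b,H \right)} = -3$ ($P{\left(b,H \right)} = 0 b - 3 = 0 - 3 = -3$)
$t = 39$ ($t = 23 + 16 = 39$)
$y{\left(M \right)} = -257$ ($y{\left(M \right)} = -3 - 254 = -257$)
$\frac{-3732058 - -3080923}{y{\left(t \right)}} = \frac{-3732058 - -3080923}{-257} = \left(-3732058 + 3080923\right) \left(- \frac{1}{257}\right) = \left(-651135\right) \left(- \frac{1}{257}\right) = \frac{651135}{257}$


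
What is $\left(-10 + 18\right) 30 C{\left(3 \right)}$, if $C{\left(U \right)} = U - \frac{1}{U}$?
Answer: $640$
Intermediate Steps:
$\left(-10 + 18\right) 30 C{\left(3 \right)} = \left(-10 + 18\right) 30 \left(3 - \frac{1}{3}\right) = 8 \cdot 30 \left(3 - \frac{1}{3}\right) = 240 \left(3 - \frac{1}{3}\right) = 240 \cdot \frac{8}{3} = 640$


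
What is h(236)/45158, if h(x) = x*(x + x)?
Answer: 55696/22579 ≈ 2.4667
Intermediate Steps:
h(x) = 2*x² (h(x) = x*(2*x) = 2*x²)
h(236)/45158 = (2*236²)/45158 = (2*55696)*(1/45158) = 111392*(1/45158) = 55696/22579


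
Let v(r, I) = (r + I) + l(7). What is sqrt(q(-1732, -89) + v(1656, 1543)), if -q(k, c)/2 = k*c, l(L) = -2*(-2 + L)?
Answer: I*sqrt(305107) ≈ 552.37*I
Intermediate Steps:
l(L) = 4 - 2*L
v(r, I) = -10 + I + r (v(r, I) = (r + I) + (4 - 2*7) = (I + r) + (4 - 14) = (I + r) - 10 = -10 + I + r)
q(k, c) = -2*c*k (q(k, c) = -2*k*c = -2*c*k)
sqrt(q(-1732, -89) + v(1656, 1543)) = sqrt(-2*(-89)*(-1732) + (-10 + 1543 + 1656)) = sqrt(-308296 + 3189) = sqrt(-305107) = I*sqrt(305107)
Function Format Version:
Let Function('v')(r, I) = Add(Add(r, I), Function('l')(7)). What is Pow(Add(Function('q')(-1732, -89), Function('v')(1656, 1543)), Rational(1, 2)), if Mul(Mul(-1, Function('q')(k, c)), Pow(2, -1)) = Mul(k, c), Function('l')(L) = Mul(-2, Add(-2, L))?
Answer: Mul(I, Pow(305107, Rational(1, 2))) ≈ Mul(552.37, I)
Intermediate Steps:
Function('l')(L) = Add(4, Mul(-2, L))
Function('v')(r, I) = Add(-10, I, r) (Function('v')(r, I) = Add(Add(r, I), Add(4, Mul(-2, 7))) = Add(Add(I, r), Add(4, -14)) = Add(Add(I, r), -10) = Add(-10, I, r))
Function('q')(k, c) = Mul(-2, c, k) (Function('q')(k, c) = Mul(-2, Mul(k, c)) = Mul(-2, Mul(c, k)) = Mul(-2, c, k))
Pow(Add(Function('q')(-1732, -89), Function('v')(1656, 1543)), Rational(1, 2)) = Pow(Add(Mul(-2, -89, -1732), Add(-10, 1543, 1656)), Rational(1, 2)) = Pow(Add(-308296, 3189), Rational(1, 2)) = Pow(-305107, Rational(1, 2)) = Mul(I, Pow(305107, Rational(1, 2)))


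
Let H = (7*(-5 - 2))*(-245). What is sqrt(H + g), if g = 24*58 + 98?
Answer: sqrt(13495) ≈ 116.17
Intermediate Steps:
g = 1490 (g = 1392 + 98 = 1490)
H = 12005 (H = (7*(-7))*(-245) = -49*(-245) = 12005)
sqrt(H + g) = sqrt(12005 + 1490) = sqrt(13495)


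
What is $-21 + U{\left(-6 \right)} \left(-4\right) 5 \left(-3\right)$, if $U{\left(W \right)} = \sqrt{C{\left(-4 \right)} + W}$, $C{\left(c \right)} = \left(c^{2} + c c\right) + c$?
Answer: $-21 + 60 \sqrt{22} \approx 260.42$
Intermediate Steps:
$C{\left(c \right)} = c + 2 c^{2}$ ($C{\left(c \right)} = \left(c^{2} + c^{2}\right) + c = 2 c^{2} + c = c + 2 c^{2}$)
$U{\left(W \right)} = \sqrt{28 + W}$ ($U{\left(W \right)} = \sqrt{- 4 \left(1 + 2 \left(-4\right)\right) + W} = \sqrt{- 4 \left(1 - 8\right) + W} = \sqrt{\left(-4\right) \left(-7\right) + W} = \sqrt{28 + W}$)
$-21 + U{\left(-6 \right)} \left(-4\right) 5 \left(-3\right) = -21 + \sqrt{28 - 6} \left(-4\right) 5 \left(-3\right) = -21 + \sqrt{22} \left(\left(-20\right) \left(-3\right)\right) = -21 + \sqrt{22} \cdot 60 = -21 + 60 \sqrt{22}$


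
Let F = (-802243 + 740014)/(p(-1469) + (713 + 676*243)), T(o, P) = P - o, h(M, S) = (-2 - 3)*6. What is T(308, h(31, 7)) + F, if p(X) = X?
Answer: -18443095/54504 ≈ -338.38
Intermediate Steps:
h(M, S) = -30 (h(M, S) = -5*6 = -30)
F = -20743/54504 (F = (-802243 + 740014)/(-1469 + (713 + 676*243)) = -62229/(-1469 + (713 + 164268)) = -62229/(-1469 + 164981) = -62229/163512 = -62229*1/163512 = -20743/54504 ≈ -0.38058)
T(308, h(31, 7)) + F = (-30 - 1*308) - 20743/54504 = (-30 - 308) - 20743/54504 = -338 - 20743/54504 = -18443095/54504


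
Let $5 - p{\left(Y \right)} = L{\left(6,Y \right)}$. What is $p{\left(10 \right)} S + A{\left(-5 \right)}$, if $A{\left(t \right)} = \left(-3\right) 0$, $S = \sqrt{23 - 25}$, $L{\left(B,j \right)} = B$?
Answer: $- i \sqrt{2} \approx - 1.4142 i$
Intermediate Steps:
$p{\left(Y \right)} = -1$ ($p{\left(Y \right)} = 5 - 6 = -1$)
$S = i \sqrt{2}$ ($S = \sqrt{-2} = i \sqrt{2} \approx 1.4142 i$)
$A{\left(t \right)} = 0$
$p{\left(10 \right)} S + A{\left(-5 \right)} = - i \sqrt{2} + 0 = - i \sqrt{2}$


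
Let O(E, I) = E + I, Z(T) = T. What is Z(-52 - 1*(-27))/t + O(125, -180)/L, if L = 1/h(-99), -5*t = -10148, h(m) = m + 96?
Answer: 1674295/10148 ≈ 164.99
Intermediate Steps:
h(m) = 96 + m
t = 10148/5 (t = -1/5*(-10148) = 10148/5 ≈ 2029.6)
L = -1/3 (L = 1/(96 - 99) = 1/(-3) = -1/3 ≈ -0.33333)
Z(-52 - 1*(-27))/t + O(125, -180)/L = (-52 - 1*(-27))/(10148/5) + (125 - 180)/(-1/3) = (-52 + 27)*(5/10148) - 55*(-3) = -25*5/10148 + 165 = -125/10148 + 165 = 1674295/10148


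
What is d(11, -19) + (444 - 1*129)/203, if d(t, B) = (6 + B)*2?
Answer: -709/29 ≈ -24.448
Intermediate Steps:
d(t, B) = 12 + 2*B
d(11, -19) + (444 - 1*129)/203 = (12 + 2*(-19)) + (444 - 1*129)/203 = (12 - 38) + (444 - 129)/203 = -26 + (1/203)*315 = -26 + 45/29 = -709/29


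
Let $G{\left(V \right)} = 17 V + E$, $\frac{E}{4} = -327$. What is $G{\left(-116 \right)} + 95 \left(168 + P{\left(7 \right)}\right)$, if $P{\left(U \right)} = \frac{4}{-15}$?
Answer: $\frac{37964}{3} \approx 12655.0$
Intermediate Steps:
$E = -1308$ ($E = 4 \left(-327\right) = -1308$)
$P{\left(U \right)} = - \frac{4}{15}$ ($P{\left(U \right)} = 4 \left(- \frac{1}{15}\right) = - \frac{4}{15}$)
$G{\left(V \right)} = -1308 + 17 V$ ($G{\left(V \right)} = 17 V - 1308 = -1308 + 17 V$)
$G{\left(-116 \right)} + 95 \left(168 + P{\left(7 \right)}\right) = \left(-1308 + 17 \left(-116\right)\right) + 95 \left(168 - \frac{4}{15}\right) = \left(-1308 - 1972\right) + 95 \cdot \frac{2516}{15} = -3280 + \frac{47804}{3} = \frac{37964}{3}$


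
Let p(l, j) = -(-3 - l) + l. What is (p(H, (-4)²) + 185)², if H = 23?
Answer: 54756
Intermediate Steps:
p(l, j) = 3 + 2*l (p(l, j) = (3 + l) + l = 3 + 2*l)
(p(H, (-4)²) + 185)² = ((3 + 2*23) + 185)² = ((3 + 46) + 185)² = (49 + 185)² = 234² = 54756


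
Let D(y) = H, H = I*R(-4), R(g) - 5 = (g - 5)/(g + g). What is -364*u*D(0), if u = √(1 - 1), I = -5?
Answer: 0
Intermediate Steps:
u = 0 (u = √0 = 0)
R(g) = 5 + (-5 + g)/(2*g) (R(g) = 5 + (g - 5)/(g + g) = 5 + (-5 + g)/((2*g)) = 5 + (-5 + g)*(1/(2*g)) = 5 + (-5 + g)/(2*g))
H = -245/8 (H = -5*(-5 + 11*(-4))/(2*(-4)) = -5*(-1)*(-5 - 44)/(2*4) = -5*(-1)*(-49)/(2*4) = -5*49/8 = -245/8 ≈ -30.625)
D(y) = -245/8
-364*u*D(0) = -0*(-245)/8 = -364*0 = 0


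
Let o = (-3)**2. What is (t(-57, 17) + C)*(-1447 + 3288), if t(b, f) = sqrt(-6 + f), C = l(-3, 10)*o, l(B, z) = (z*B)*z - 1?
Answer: -4987269 + 1841*sqrt(11) ≈ -4.9812e+6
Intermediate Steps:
o = 9
l(B, z) = -1 + B*z**2 (l(B, z) = (B*z)*z - 1 = B*z**2 - 1 = -1 + B*z**2)
C = -2709 (C = (-1 - 3*10**2)*9 = (-1 - 3*100)*9 = (-1 - 300)*9 = -301*9 = -2709)
(t(-57, 17) + C)*(-1447 + 3288) = (sqrt(-6 + 17) - 2709)*(-1447 + 3288) = (sqrt(11) - 2709)*1841 = (-2709 + sqrt(11))*1841 = -4987269 + 1841*sqrt(11)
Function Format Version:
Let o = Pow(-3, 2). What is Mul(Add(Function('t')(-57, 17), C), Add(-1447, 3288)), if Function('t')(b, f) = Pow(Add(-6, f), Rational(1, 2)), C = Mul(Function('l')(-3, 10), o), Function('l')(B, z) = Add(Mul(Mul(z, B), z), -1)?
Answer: Add(-4987269, Mul(1841, Pow(11, Rational(1, 2)))) ≈ -4.9812e+6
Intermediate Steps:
o = 9
Function('l')(B, z) = Add(-1, Mul(B, Pow(z, 2))) (Function('l')(B, z) = Add(Mul(Mul(B, z), z), -1) = Add(Mul(B, Pow(z, 2)), -1) = Add(-1, Mul(B, Pow(z, 2))))
C = -2709 (C = Mul(Add(-1, Mul(-3, Pow(10, 2))), 9) = Mul(Add(-1, Mul(-3, 100)), 9) = Mul(Add(-1, -300), 9) = Mul(-301, 9) = -2709)
Mul(Add(Function('t')(-57, 17), C), Add(-1447, 3288)) = Mul(Add(Pow(Add(-6, 17), Rational(1, 2)), -2709), Add(-1447, 3288)) = Mul(Add(Pow(11, Rational(1, 2)), -2709), 1841) = Mul(Add(-2709, Pow(11, Rational(1, 2))), 1841) = Add(-4987269, Mul(1841, Pow(11, Rational(1, 2))))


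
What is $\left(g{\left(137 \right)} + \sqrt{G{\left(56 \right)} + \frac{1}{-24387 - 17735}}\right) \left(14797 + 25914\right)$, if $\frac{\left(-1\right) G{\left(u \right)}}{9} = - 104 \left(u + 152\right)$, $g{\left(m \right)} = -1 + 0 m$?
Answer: $-40711 + \frac{40711 \sqrt{345427692318070}}{42122} \approx 1.7922 \cdot 10^{7}$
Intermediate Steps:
$g{\left(m \right)} = -1$ ($g{\left(m \right)} = -1 + 0 = -1$)
$G{\left(u \right)} = 142272 + 936 u$ ($G{\left(u \right)} = - 9 \left(- 104 \left(u + 152\right)\right) = - 9 \left(- 104 \left(152 + u\right)\right) = - 9 \left(-15808 - 104 u\right) = 142272 + 936 u$)
$\left(g{\left(137 \right)} + \sqrt{G{\left(56 \right)} + \frac{1}{-24387 - 17735}}\right) \left(14797 + 25914\right) = \left(-1 + \sqrt{\left(142272 + 936 \cdot 56\right) + \frac{1}{-24387 - 17735}}\right) \left(14797 + 25914\right) = \left(-1 + \sqrt{\left(142272 + 52416\right) + \frac{1}{-42122}}\right) 40711 = \left(-1 + \sqrt{194688 - \frac{1}{42122}}\right) 40711 = \left(-1 + \sqrt{\frac{8200647935}{42122}}\right) 40711 = \left(-1 + \frac{\sqrt{345427692318070}}{42122}\right) 40711 = -40711 + \frac{40711 \sqrt{345427692318070}}{42122}$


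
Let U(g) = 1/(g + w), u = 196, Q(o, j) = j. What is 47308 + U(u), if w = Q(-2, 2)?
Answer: 9366985/198 ≈ 47308.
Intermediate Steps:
w = 2
U(g) = 1/(2 + g) (U(g) = 1/(g + 2) = 1/(2 + g))
47308 + U(u) = 47308 + 1/(2 + 196) = 47308 + 1/198 = 9366985/198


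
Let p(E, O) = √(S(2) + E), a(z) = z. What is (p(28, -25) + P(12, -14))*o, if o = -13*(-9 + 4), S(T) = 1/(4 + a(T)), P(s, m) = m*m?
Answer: 12740 + 845*√6/6 ≈ 13085.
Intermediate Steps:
P(s, m) = m²
S(T) = 1/(4 + T)
p(E, O) = √(⅙ + E) (p(E, O) = √(1/(4 + 2) + E) = √(1/6 + E) = √(⅙ + E))
o = 65 (o = -13*(-5) = 65)
(p(28, -25) + P(12, -14))*o = (√(6 + 36*28)/6 + (-14)²)*65 = (√(6 + 1008)/6 + 196)*65 = (√1014/6 + 196)*65 = ((13*√6)/6 + 196)*65 = (13*√6/6 + 196)*65 = (196 + 13*√6/6)*65 = 12740 + 845*√6/6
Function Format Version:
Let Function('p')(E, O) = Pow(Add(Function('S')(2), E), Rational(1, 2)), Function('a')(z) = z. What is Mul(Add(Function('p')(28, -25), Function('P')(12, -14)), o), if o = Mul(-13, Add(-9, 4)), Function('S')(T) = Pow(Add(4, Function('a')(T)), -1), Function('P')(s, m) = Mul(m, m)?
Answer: Add(12740, Mul(Rational(845, 6), Pow(6, Rational(1, 2)))) ≈ 13085.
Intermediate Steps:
Function('P')(s, m) = Pow(m, 2)
Function('S')(T) = Pow(Add(4, T), -1)
Function('p')(E, O) = Pow(Add(Rational(1, 6), E), Rational(1, 2)) (Function('p')(E, O) = Pow(Add(Pow(Add(4, 2), -1), E), Rational(1, 2)) = Pow(Add(Pow(6, -1), E), Rational(1, 2)) = Pow(Add(Rational(1, 6), E), Rational(1, 2)))
o = 65 (o = Mul(-13, -5) = 65)
Mul(Add(Function('p')(28, -25), Function('P')(12, -14)), o) = Mul(Add(Mul(Rational(1, 6), Pow(Add(6, Mul(36, 28)), Rational(1, 2))), Pow(-14, 2)), 65) = Mul(Add(Mul(Rational(1, 6), Pow(Add(6, 1008), Rational(1, 2))), 196), 65) = Mul(Add(Mul(Rational(1, 6), Pow(1014, Rational(1, 2))), 196), 65) = Mul(Add(Mul(Rational(1, 6), Mul(13, Pow(6, Rational(1, 2)))), 196), 65) = Mul(Add(Mul(Rational(13, 6), Pow(6, Rational(1, 2))), 196), 65) = Mul(Add(196, Mul(Rational(13, 6), Pow(6, Rational(1, 2)))), 65) = Add(12740, Mul(Rational(845, 6), Pow(6, Rational(1, 2))))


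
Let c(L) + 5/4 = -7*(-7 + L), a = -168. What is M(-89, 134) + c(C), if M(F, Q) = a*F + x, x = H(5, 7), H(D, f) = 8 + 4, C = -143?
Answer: 64051/4 ≈ 16013.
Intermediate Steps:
H(D, f) = 12
x = 12
M(F, Q) = 12 - 168*F (M(F, Q) = -168*F + 12 = 12 - 168*F)
c(L) = 191/4 - 7*L (c(L) = -5/4 - 7*(-7 + L) = -5/4 + (49 - 7*L) = 191/4 - 7*L)
M(-89, 134) + c(C) = (12 - 168*(-89)) + (191/4 - 7*(-143)) = (12 + 14952) + (191/4 + 1001) = 14964 + 4195/4 = 64051/4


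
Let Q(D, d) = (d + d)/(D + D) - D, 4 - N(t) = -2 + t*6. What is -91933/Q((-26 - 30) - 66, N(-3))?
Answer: -5607913/7430 ≈ -754.77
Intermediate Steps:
N(t) = 6 - 6*t (N(t) = 4 - (-2 + t*6) = 4 - (-2 + 6*t) = 4 + (2 - 6*t) = 6 - 6*t)
Q(D, d) = -D + d/D (Q(D, d) = (2*d)/((2*D)) - D = (2*d)*(1/(2*D)) - D = d/D - D = -D + d/D)
-91933/Q((-26 - 30) - 66, N(-3)) = -91933/(-((-26 - 30) - 66) + (6 - 6*(-3))/((-26 - 30) - 66)) = -91933/(-(-56 - 66) + (6 + 18)/(-56 - 66)) = -91933/(-1*(-122) + 24/(-122)) = -91933/(122 + 24*(-1/122)) = -91933/(122 - 12/61) = -91933/7430/61 = -91933*61/7430 = -5607913/7430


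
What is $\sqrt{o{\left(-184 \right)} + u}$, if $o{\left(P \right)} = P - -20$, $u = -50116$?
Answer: $2 i \sqrt{12570} \approx 224.23 i$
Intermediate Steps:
$o{\left(P \right)} = 20 + P$ ($o{\left(P \right)} = P + 20 = 20 + P$)
$\sqrt{o{\left(-184 \right)} + u} = \sqrt{\left(20 - 184\right) - 50116} = \sqrt{-164 - 50116} = \sqrt{-50280} = 2 i \sqrt{12570}$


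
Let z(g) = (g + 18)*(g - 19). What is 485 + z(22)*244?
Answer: 29765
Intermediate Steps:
z(g) = (-19 + g)*(18 + g) (z(g) = (18 + g)*(-19 + g) = (-19 + g)*(18 + g))
485 + z(22)*244 = 485 + (-342 + 22**2 - 1*22)*244 = 485 + (-342 + 484 - 22)*244 = 485 + 120*244 = 485 + 29280 = 29765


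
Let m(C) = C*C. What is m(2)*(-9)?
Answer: -36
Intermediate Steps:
m(C) = C²
m(2)*(-9) = 2²*(-9) = 4*(-9) = -36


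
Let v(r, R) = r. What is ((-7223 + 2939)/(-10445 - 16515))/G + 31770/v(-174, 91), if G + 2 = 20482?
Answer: -730896352941/4003020800 ≈ -182.59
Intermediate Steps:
G = 20480 (G = -2 + 20482 = 20480)
((-7223 + 2939)/(-10445 - 16515))/G + 31770/v(-174, 91) = ((-7223 + 2939)/(-10445 - 16515))/20480 + 31770/(-174) = -4284/(-26960)*(1/20480) + 31770*(-1/174) = -4284*(-1/26960)*(1/20480) - 5295/29 = (1071/6740)*(1/20480) - 5295/29 = 1071/138035200 - 5295/29 = -730896352941/4003020800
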